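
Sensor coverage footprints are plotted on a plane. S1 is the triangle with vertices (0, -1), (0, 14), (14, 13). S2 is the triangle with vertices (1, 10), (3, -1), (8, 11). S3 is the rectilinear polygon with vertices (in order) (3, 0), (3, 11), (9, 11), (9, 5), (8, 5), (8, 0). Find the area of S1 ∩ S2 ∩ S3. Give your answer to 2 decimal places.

25.00

The intersection is the polygon with vertices (8,11), (5.143,4.143), (3,2), (3,10.286).
By the shoelace formula its area is 25.00.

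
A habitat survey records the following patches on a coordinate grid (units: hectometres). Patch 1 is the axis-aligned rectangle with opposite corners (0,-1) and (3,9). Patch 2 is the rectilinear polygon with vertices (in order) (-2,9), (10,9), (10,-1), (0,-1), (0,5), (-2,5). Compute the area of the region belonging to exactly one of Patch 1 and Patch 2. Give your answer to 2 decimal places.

78.00

|Patch 1| = 30, |Patch 2| = 108, |Patch 1∩Patch 2| = 30.
|Patch 1 △ Patch 2| = |Patch 1| + |Patch 2| − 2·|Patch 1∩Patch 2| = 30 + 108 − 60 = 78.00.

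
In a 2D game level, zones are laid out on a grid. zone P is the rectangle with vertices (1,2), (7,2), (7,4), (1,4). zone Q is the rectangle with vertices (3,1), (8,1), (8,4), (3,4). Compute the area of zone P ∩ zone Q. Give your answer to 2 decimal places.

8.00

|zone P∩zone Q|: x∈[3,7], y∈[2,4] → 4·2 = 8.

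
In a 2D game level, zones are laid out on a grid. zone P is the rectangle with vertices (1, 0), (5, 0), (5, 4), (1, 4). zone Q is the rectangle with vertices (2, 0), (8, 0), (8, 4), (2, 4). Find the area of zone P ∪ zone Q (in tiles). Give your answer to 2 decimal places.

By inclusion–exclusion:
Individual areas: |zone P| = 16, |zone Q| = 24.
|zone P∩zone Q|: x∈[2,5], y∈[0,4] → 3·4 = 12.
|zone P ∪ zone Q| = 40 − 12 = 28.00.

28.00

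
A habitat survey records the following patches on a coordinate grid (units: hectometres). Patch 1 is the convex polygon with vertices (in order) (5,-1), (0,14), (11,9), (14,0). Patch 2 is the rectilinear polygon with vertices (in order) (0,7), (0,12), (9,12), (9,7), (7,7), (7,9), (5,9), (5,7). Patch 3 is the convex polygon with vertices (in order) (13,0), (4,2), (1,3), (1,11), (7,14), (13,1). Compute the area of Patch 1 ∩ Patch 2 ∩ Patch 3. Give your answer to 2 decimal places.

27.51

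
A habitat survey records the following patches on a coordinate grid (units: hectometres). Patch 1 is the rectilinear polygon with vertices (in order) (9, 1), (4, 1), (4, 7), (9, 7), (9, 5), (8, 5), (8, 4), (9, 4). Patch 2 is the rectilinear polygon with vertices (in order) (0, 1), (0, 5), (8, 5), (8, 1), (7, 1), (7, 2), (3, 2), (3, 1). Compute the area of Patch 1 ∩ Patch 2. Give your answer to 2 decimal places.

The intersection is the polygon with vertices (7,1), (7,2), (4,2), (4,5), (8,5), (8,4), (8,1).
By the shoelace formula its area is 13.00.

13.00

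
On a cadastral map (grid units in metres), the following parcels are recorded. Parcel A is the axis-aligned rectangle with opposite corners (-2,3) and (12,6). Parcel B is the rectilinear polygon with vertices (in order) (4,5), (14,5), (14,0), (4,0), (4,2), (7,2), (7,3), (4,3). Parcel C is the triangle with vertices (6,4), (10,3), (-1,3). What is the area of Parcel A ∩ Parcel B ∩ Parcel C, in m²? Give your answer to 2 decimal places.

The intersection is the polygon with vertices (7,3), (4,3), (4,3.714), (6,4), (10,3).
By the shoelace formula its area is 3.71.

3.71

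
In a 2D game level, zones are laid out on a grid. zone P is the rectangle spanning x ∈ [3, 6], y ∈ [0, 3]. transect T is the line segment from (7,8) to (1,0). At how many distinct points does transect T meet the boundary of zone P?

2

The segment meets the boundary at (3,2.667), (3.25,3).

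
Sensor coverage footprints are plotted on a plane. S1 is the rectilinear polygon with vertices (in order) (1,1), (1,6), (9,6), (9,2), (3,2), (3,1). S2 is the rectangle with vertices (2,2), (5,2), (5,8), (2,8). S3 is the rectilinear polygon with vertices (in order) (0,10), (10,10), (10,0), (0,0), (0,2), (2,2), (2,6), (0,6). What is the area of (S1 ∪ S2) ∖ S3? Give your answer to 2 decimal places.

4.00

|S1 ∪ S2| = 40.
|(S1 ∪ S2) ∩ S3| = 36.
|(S1 ∪ S2) ∖ S3| = 40 − 36 = 4.00.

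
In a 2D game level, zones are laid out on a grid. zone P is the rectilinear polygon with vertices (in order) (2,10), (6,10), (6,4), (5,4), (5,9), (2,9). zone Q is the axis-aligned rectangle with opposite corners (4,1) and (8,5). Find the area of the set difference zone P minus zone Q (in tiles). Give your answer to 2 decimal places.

|zone P| = 9, |zone P∩zone Q| = 1.
|zone P ∖ zone Q| = |zone P| − |zone P∩zone Q| = 9 − 1 = 8.00.

8.00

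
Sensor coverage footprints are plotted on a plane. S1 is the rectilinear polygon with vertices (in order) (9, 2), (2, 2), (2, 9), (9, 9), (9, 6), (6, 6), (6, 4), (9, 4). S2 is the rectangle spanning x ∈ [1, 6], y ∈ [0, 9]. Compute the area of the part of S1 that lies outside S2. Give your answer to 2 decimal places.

15.00

|S1| = 43, |S1∩S2| = 28.
|S1 ∖ S2| = |S1| − |S1∩S2| = 43 − 28 = 15.00.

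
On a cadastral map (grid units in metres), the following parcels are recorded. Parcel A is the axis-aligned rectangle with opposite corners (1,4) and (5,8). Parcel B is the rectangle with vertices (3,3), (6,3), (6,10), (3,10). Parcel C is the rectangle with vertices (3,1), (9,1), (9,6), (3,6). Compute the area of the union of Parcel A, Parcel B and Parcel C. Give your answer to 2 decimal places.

50.00

By inclusion–exclusion:
Individual areas: |Parcel A| = 16, |Parcel B| = 21, |Parcel C| = 30.
|Parcel A∩Parcel B|: x∈[3,5], y∈[4,8] → 2·4 = 8.
|Parcel A∩Parcel C|: x∈[3,5], y∈[4,6] → 2·2 = 4.
|Parcel B∩Parcel C|: x∈[3,6], y∈[3,6] → 3·3 = 9.
|Parcel A∩Parcel B∩Parcel C| = 4.
|Parcel A ∪ Parcel B ∪ Parcel C| = 67 − 21 + 4 = 50.00.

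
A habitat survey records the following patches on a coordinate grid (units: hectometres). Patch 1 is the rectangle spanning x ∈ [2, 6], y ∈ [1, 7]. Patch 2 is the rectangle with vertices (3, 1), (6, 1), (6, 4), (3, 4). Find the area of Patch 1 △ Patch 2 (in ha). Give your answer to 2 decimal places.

15.00

|Patch 1∩Patch 2|: x∈[3,6], y∈[1,4] → 3·3 = 9.
|Patch 1 △ Patch 2| = |Patch 1| + |Patch 2| − 2·|Patch 1∩Patch 2| = 24 + 9 − 18 = 15.00.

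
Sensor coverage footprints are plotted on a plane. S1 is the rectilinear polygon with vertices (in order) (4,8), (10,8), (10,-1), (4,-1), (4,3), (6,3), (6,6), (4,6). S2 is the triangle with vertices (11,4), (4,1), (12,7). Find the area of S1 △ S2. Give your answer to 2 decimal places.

|S1| = 48, |S2| = 9, |S1∩S2| = 5.7857.
|S1 △ S2| = |S1| + |S2| − 2·|S1∩S2| = 48 + 9 − 11.5714 = 45.43.

45.43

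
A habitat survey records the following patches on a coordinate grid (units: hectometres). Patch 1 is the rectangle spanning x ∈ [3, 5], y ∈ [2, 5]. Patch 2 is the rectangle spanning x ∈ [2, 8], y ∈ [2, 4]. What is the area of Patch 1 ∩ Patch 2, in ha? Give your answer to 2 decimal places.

4.00

|Patch 1∩Patch 2|: x∈[3,5], y∈[2,4] → 2·2 = 4.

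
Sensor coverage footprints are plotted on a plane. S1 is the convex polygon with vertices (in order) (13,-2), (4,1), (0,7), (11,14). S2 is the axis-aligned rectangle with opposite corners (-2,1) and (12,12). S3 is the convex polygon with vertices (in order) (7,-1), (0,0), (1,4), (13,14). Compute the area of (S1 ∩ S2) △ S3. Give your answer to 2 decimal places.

65.66

|S1 ∩ S2| = 98.1071.
|(S1 ∩ S2) ∩ S3| = 53.4726.
|(S1 ∩ S2) △ S3| = 98.1071 + 74.5 − 106.9452 = 65.66.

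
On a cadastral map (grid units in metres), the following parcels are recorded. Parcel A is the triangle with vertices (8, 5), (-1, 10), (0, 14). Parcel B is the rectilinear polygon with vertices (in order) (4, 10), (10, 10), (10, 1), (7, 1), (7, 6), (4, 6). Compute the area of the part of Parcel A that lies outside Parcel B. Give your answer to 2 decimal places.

|Parcel A| = 20.5, |Parcel A∩Parcel B| = 4.3778.
|Parcel A ∖ Parcel B| = |Parcel A| − |Parcel A∩Parcel B| = 20.5 − 4.3778 = 16.12.

16.12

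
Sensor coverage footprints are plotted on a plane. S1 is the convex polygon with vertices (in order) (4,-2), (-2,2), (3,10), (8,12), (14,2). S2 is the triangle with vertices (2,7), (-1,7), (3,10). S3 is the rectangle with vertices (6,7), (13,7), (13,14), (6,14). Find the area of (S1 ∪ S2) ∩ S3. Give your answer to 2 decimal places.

The region (S1 ∪ S2) ∩ S3 is the polygon with vertices (8,12), (11,7), (6,7), (6,11.2).
By the shoelace formula its area is 16.70.

16.70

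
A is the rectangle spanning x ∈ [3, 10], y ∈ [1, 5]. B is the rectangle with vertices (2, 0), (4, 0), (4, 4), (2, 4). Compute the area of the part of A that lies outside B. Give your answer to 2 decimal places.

25.00

|A∩B|: x∈[3,4], y∈[1,4] → 1·3 = 3.
|A| = 28.
|A ∖ B| = |A| − |A∩B| = 28 − 3 = 25.00.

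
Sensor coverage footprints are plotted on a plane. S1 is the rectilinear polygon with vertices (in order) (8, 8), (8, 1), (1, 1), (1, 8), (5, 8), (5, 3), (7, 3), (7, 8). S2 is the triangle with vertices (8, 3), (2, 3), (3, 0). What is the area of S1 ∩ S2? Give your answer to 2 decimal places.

8.00

The intersection is the polygon with vertices (2.667,1), (2,3), (5,3), (7,3), (8,3), (4.667,1).
By the shoelace formula its area is 8.00.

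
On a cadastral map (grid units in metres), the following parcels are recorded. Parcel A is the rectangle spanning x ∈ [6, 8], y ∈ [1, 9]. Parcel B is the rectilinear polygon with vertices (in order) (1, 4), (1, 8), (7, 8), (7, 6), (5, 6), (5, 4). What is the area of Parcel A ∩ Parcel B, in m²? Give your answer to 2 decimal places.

The intersection is the polygon with vertices (6,8), (7,8), (7,6), (6,6).
By the shoelace formula its area is 2.00.

2.00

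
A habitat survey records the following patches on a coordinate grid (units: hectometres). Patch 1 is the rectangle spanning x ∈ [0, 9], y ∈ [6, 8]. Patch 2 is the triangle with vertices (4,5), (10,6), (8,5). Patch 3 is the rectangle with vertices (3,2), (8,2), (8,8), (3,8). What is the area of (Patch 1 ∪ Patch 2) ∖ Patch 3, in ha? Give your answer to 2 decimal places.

|Patch 1 ∪ Patch 2| = 20.
|(Patch 1 ∪ Patch 2) ∩ Patch 3| = 11.3333.
|(Patch 1 ∪ Patch 2) ∖ Patch 3| = 20 − 11.3333 = 8.67.

8.67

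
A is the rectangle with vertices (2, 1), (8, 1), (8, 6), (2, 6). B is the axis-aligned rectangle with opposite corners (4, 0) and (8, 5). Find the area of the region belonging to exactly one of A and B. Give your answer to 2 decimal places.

|A∩B|: x∈[4,8], y∈[1,5] → 4·4 = 16.
|A △ B| = |A| + |B| − 2·|A∩B| = 30 + 20 − 32 = 18.00.

18.00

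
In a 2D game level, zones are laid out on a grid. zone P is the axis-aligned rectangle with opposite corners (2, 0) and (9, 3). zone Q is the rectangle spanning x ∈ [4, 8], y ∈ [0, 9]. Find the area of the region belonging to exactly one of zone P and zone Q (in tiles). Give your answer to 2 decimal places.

|zone P∩zone Q|: x∈[4,8], y∈[0,3] → 4·3 = 12.
|zone P △ zone Q| = |zone P| + |zone Q| − 2·|zone P∩zone Q| = 21 + 36 − 24 = 33.00.

33.00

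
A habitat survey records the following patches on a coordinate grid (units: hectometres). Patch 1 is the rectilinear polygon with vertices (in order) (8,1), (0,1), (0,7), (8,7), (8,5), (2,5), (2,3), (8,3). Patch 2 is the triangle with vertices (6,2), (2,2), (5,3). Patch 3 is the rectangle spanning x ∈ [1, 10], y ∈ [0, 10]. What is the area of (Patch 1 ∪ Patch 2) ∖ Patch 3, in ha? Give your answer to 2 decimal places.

6.00

|Patch 1 ∪ Patch 2| = 36.
|(Patch 1 ∪ Patch 2) ∩ Patch 3| = 30.
|(Patch 1 ∪ Patch 2) ∖ Patch 3| = 36 − 30 = 6.00.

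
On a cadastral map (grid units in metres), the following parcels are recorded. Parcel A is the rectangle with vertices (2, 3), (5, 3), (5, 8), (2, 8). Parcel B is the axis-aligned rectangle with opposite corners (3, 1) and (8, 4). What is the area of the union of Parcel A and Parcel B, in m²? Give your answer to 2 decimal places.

By inclusion–exclusion:
Individual areas: |Parcel A| = 15, |Parcel B| = 15.
|Parcel A∩Parcel B|: x∈[3,5], y∈[3,4] → 2·1 = 2.
|Parcel A ∪ Parcel B| = 30 − 2 = 28.00.

28.00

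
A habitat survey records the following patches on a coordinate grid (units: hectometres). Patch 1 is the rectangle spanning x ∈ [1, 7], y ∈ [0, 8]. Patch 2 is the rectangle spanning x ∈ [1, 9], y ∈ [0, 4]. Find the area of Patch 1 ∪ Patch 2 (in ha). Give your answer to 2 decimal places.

By inclusion–exclusion:
Individual areas: |Patch 1| = 48, |Patch 2| = 32.
|Patch 1∩Patch 2|: x∈[1,7], y∈[0,4] → 6·4 = 24.
|Patch 1 ∪ Patch 2| = 80 − 24 = 56.00.

56.00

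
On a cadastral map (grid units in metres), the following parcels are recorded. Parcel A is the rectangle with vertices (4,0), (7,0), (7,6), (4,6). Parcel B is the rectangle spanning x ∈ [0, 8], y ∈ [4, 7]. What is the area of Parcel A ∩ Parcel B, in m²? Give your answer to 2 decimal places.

|Parcel A∩Parcel B|: x∈[4,7], y∈[4,6] → 3·2 = 6.

6.00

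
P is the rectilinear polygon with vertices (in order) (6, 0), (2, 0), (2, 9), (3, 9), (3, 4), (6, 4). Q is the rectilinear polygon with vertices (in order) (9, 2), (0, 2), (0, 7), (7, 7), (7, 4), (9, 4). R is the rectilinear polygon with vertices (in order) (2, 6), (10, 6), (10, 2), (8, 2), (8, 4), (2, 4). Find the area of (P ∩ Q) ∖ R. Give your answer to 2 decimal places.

|P ∩ Q| = 11.
|(P ∩ Q) ∩ R| = 2.
|(P ∩ Q) ∖ R| = 11 − 2 = 9.00.

9.00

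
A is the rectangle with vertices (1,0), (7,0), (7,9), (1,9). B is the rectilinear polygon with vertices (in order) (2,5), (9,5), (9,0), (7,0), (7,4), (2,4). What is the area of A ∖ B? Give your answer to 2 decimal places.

49.00

|A| = 54, |A∩B| = 5.
|A ∖ B| = |A| − |A∩B| = 54 − 5 = 49.00.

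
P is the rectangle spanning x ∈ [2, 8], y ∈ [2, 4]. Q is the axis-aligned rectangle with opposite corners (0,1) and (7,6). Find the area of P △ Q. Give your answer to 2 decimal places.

27.00

|P∩Q|: x∈[2,7], y∈[2,4] → 5·2 = 10.
|P △ Q| = |P| + |Q| − 2·|P∩Q| = 12 + 35 − 20 = 27.00.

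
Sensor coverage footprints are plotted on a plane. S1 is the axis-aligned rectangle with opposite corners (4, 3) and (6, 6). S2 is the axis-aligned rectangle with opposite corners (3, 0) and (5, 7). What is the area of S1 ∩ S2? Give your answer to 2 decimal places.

3.00

|S1∩S2|: x∈[4,5], y∈[3,6] → 1·3 = 3.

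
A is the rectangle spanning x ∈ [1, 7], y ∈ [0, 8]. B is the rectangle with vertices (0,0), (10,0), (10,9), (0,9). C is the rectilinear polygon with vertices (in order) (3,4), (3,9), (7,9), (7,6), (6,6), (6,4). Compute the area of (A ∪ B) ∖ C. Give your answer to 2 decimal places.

|A ∪ B| = 90.
|(A ∪ B) ∩ C| = 18.
|(A ∪ B) ∖ C| = 90 − 18 = 72.00.

72.00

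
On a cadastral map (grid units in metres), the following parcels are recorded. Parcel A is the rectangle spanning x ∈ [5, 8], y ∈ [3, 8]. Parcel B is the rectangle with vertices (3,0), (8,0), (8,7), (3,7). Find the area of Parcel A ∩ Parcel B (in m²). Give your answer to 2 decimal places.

12.00

|Parcel A∩Parcel B|: x∈[5,8], y∈[3,7] → 3·4 = 12.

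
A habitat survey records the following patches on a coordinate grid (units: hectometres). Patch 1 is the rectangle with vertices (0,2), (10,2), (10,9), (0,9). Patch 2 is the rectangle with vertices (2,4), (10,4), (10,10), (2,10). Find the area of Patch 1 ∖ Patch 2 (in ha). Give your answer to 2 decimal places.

|Patch 1∩Patch 2|: x∈[2,10], y∈[4,9] → 8·5 = 40.
|Patch 1| = 70.
|Patch 1 ∖ Patch 2| = |Patch 1| − |Patch 1∩Patch 2| = 70 − 40 = 30.00.

30.00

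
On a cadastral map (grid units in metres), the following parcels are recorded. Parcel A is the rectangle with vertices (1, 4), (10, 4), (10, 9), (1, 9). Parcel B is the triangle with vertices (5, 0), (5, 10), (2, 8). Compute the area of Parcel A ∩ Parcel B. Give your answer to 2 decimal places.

11.25

The intersection is the polygon with vertices (5,9), (5,4), (3.5,4), (2,8), (3.5,9).
By the shoelace formula its area is 11.25.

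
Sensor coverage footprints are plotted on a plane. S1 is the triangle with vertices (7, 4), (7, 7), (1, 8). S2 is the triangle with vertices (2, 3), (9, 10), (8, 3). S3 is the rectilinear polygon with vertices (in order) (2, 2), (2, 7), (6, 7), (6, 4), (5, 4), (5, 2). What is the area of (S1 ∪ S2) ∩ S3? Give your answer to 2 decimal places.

9.45

The region (S1 ∪ S2) ∩ S3 is the polygon with vertices (2,3), (4.6,5.6), (2.5,7), (6,7), (6,4), (5,4), (5,3).
By the shoelace formula its area is 9.45.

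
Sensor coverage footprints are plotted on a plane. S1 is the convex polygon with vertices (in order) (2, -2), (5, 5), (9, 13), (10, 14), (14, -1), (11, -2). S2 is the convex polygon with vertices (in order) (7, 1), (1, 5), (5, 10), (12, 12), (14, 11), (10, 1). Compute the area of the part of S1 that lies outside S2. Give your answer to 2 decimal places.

48.67

|S1| = 102.5, |S1∩S2| = 53.8324.
|S1 ∖ S2| = |S1| − |S1∩S2| = 102.5 − 53.8324 = 48.67.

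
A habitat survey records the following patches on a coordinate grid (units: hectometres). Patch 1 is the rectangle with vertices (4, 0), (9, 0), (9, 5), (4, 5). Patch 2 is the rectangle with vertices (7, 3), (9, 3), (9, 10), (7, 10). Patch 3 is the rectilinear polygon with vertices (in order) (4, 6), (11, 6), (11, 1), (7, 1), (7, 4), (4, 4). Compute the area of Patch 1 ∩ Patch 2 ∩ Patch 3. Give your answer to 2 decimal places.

The intersection is the polygon with vertices (7,3), (7,4), (7,5), (9,5), (9,3).
By the shoelace formula its area is 4.00.

4.00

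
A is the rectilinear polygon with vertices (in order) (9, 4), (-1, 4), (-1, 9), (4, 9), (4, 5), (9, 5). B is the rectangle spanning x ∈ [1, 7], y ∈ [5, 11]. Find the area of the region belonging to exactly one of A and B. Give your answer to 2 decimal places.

|A| = 30, |B| = 36, |A∩B| = 12.
|A △ B| = |A| + |B| − 2·|A∩B| = 30 + 36 − 24 = 42.00.

42.00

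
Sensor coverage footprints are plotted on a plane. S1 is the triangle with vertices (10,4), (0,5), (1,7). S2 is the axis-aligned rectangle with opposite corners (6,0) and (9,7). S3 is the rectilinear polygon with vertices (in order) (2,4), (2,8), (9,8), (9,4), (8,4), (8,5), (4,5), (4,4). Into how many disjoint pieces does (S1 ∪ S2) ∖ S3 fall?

3

(S1 ∪ S2) ∖ S3 splits into 3 disjoint pieces (area 15, area 3.0333, area 0.1167).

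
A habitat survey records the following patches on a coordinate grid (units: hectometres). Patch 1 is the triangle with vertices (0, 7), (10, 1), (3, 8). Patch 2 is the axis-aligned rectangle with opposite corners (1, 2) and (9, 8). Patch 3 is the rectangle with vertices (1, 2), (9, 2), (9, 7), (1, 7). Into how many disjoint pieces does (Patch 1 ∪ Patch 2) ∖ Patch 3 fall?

2

(Patch 1 ∪ Patch 2) ∖ Patch 3 splits into 2 disjoint pieces (area 8.4667, area 0.3333).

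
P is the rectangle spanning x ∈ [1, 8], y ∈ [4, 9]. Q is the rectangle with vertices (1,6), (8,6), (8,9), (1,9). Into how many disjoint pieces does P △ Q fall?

P △ Q is a single connected region.

1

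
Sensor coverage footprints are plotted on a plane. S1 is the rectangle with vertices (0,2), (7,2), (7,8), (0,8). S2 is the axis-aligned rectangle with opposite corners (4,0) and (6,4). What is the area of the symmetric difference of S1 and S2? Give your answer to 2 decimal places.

|S1∩S2|: x∈[4,6], y∈[2,4] → 2·2 = 4.
|S1 △ S2| = |S1| + |S2| − 2·|S1∩S2| = 42 + 8 − 8 = 42.00.

42.00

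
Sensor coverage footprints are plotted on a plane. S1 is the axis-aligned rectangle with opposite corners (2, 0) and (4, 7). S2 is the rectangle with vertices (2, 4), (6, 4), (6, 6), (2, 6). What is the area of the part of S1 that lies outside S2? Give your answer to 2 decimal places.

|S1∩S2|: x∈[2,4], y∈[4,6] → 2·2 = 4.
|S1| = 14.
|S1 ∖ S2| = |S1| − |S1∩S2| = 14 − 4 = 10.00.

10.00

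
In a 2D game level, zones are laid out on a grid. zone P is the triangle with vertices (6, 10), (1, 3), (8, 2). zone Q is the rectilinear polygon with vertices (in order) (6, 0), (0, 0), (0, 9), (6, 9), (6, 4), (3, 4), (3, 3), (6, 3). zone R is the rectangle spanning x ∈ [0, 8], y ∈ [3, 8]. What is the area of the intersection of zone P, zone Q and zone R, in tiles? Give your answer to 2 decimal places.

13.07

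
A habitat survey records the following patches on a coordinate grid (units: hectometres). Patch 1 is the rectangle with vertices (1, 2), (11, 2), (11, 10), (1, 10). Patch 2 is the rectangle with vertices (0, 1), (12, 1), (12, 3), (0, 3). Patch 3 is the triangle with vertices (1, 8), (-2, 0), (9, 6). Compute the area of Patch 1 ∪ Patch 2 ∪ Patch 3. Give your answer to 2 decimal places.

By inclusion–exclusion:
Individual areas: |Patch 1| = 80, |Patch 2| = 24, |Patch 3| = 35.
|Patch 1∩Patch 2|: x∈[1,11], y∈[2,3] → 10·1 = 10.
|Patch 1∩Patch 3| = 25.3333.
|Patch 2∩Patch 3| = 3.3409.
|Patch 1∩Patch 2∩Patch 3| = 1.5833.
|Patch 1 ∪ Patch 2 ∪ Patch 3| = 139 − 38.6742 + 1.5833 = 101.91.

101.91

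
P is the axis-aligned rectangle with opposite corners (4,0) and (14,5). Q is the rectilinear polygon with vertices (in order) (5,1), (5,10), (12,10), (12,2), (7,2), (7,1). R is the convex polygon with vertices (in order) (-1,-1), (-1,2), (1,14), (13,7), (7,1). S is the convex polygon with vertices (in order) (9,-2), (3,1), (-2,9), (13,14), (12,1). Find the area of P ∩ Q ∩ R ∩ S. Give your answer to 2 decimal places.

The intersection is the polygon with vertices (7,1), (5,1), (5,5), (11,5), (8,2), (7,2).
By the shoelace formula its area is 15.50.

15.50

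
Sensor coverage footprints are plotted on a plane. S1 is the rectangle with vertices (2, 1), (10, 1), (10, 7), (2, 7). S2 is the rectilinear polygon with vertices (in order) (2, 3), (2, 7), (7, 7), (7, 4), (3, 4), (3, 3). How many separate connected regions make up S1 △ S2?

1

S1 △ S2 is a single connected region.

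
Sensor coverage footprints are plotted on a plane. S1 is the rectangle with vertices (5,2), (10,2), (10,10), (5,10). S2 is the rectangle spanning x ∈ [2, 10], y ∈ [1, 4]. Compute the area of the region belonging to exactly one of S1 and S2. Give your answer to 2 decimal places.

44.00

|S1∩S2|: x∈[5,10], y∈[2,4] → 5·2 = 10.
|S1 △ S2| = |S1| + |S2| − 2·|S1∩S2| = 40 + 24 − 20 = 44.00.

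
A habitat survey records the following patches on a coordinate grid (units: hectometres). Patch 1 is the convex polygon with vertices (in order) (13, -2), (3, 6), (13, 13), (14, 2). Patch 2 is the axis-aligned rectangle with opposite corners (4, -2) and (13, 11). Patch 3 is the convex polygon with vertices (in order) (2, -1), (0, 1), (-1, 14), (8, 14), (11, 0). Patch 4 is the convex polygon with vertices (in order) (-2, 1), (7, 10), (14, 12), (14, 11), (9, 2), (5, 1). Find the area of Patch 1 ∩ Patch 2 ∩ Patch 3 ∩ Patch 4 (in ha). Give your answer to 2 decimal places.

30.03

The intersection is the polygon with vertices (8.838,10.087), (10.134,4.041), (9,2), (8.238,1.81), (4,5.2), (4,6.7).
By the shoelace formula its area is 30.03.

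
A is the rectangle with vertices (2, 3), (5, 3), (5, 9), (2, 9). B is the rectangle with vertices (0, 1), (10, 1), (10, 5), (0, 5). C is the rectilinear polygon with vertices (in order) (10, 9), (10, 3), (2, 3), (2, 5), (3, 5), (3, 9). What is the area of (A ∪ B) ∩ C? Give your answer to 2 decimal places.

The region (A ∪ B) ∩ C is the polygon with vertices (5,9), (5,5), (10,5), (10,3), (2,3), (2,5), (3,5), (3,9).
By the shoelace formula its area is 24.00.

24.00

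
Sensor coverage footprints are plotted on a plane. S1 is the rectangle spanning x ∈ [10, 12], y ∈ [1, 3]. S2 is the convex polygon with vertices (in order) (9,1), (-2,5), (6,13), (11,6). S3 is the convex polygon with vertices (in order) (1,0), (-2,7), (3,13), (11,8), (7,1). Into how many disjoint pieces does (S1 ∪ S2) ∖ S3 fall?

4

(S1 ∪ S2) ∖ S3 splits into 4 disjoint pieces (area 4, area 0.4154, area 3.3499, area 7.7629).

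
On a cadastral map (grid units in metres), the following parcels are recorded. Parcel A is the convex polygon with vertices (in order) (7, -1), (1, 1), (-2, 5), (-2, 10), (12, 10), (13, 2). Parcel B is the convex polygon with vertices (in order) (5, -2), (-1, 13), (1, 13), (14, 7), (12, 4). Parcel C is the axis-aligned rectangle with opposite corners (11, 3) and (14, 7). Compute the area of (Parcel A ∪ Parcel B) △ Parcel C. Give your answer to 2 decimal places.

147.74

|Parcel A ∪ Parcel B| = 152.0721.
|(Parcel A ∪ Parcel B) ∩ Parcel C| = 8.1678.
|(Parcel A ∪ Parcel B) △ Parcel C| = 152.0721 + 12 − 16.3355 = 147.74.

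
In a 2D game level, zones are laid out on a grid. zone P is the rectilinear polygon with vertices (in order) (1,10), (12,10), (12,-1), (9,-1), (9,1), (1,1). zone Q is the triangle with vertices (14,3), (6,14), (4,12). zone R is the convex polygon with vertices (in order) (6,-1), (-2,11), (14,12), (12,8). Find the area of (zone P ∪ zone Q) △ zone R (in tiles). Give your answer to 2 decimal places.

|zone P ∪ zone Q| = 115.546.
|(zone P ∪ zone Q) ∩ zone R| = 77.0833.
|(zone P ∪ zone Q) △ zone R| = 115.546 + 103 − 154.1666 = 64.38.

64.38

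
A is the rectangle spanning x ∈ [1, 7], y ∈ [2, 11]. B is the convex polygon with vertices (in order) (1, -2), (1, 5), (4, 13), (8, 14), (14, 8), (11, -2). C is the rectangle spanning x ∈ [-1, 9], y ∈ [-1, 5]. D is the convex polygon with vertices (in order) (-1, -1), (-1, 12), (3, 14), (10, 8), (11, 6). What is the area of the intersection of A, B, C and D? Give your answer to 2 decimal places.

15.62

The intersection is the polygon with vertices (1,2), (1,5), (7,5), (7,3.667), (4.143,2).
By the shoelace formula its area is 15.62.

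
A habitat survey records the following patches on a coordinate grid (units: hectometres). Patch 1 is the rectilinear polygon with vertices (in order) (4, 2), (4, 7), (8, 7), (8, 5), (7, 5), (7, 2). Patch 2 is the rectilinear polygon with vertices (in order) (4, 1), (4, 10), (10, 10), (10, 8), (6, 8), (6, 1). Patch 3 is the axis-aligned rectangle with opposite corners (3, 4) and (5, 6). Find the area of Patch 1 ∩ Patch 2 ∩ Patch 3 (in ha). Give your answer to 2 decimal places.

2.00

The intersection is the polygon with vertices (4,6), (5,6), (5,4), (4,4).
By the shoelace formula its area is 2.00.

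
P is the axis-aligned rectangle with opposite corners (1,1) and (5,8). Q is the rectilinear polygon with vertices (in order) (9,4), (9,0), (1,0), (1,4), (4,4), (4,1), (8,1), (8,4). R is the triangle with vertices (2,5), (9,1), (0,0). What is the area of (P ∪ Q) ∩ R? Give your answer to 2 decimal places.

16.02

|P ∪ Q| = 39.
|(P ∪ Q) ∩ R| = 16.02.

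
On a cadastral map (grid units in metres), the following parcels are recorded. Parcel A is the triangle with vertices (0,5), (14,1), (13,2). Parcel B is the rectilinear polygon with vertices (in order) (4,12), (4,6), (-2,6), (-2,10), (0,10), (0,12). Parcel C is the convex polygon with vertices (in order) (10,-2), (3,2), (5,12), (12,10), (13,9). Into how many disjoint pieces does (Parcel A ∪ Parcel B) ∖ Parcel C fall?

(Parcel A ∪ Parcel B) ∖ Parcel C splits into 3 disjoint pieces (area 0.3219, area 1.5994, area 31.9).

3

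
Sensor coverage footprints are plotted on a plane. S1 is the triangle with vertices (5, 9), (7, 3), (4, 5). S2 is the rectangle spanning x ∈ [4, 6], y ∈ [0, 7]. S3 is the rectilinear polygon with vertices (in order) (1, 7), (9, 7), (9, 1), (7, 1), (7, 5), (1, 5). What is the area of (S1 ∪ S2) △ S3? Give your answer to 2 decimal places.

|S1 ∪ S2| = 16.3333.
|(S1 ∪ S2) ∩ S3| = 4.1667.
|(S1 ∪ S2) △ S3| = 16.3333 + 24 − 8.3333 = 32.00.

32.00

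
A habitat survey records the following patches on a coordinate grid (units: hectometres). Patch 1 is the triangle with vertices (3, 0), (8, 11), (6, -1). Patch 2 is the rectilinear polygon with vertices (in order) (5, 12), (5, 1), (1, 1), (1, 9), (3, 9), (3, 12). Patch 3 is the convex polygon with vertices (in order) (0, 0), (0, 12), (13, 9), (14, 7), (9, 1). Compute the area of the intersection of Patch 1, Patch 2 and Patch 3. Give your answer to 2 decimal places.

2.63

The intersection is the polygon with vertices (5,1), (3.454,1), (5,4.4).
By the shoelace formula its area is 2.63.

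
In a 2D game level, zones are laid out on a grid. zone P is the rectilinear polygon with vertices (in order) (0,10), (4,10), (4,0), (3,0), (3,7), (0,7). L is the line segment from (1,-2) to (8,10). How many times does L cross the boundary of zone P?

The segment meets the boundary at (4,3.143), (3,1.429).

2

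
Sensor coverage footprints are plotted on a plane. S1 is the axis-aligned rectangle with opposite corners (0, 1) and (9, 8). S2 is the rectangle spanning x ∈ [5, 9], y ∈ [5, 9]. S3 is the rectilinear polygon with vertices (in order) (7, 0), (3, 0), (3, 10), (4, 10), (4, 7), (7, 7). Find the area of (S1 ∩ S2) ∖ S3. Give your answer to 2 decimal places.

|S1 ∩ S2| = 12.
|(S1 ∩ S2) ∩ S3| = 4.
|(S1 ∩ S2) ∖ S3| = 12 − 4 = 8.00.

8.00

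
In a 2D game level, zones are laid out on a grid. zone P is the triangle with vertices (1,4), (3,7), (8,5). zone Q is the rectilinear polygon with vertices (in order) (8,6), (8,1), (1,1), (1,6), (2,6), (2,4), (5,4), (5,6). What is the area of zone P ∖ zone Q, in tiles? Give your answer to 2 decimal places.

|zone P| = 9.5, |zone P∩zone Q| = 3.0714.
|zone P ∖ zone Q| = |zone P| − |zone P∩zone Q| = 9.5 − 3.0714 = 6.43.

6.43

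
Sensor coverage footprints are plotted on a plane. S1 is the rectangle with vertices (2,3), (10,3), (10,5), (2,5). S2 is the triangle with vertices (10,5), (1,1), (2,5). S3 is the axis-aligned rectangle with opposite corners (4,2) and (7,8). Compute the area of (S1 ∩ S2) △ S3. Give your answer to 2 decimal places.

|S1 ∩ S2| = 11.5.
|(S1 ∩ S2) ∩ S3| = 5.5.
|(S1 ∩ S2) △ S3| = 11.5 + 18 − 11 = 18.50.

18.50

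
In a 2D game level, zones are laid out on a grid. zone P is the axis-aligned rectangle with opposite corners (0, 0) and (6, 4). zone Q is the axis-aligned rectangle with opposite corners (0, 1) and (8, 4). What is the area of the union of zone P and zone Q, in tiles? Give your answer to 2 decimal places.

30.00

By inclusion–exclusion:
Individual areas: |zone P| = 24, |zone Q| = 24.
|zone P∩zone Q|: x∈[0,6], y∈[1,4] → 6·3 = 18.
|zone P ∪ zone Q| = 48 − 18 = 30.00.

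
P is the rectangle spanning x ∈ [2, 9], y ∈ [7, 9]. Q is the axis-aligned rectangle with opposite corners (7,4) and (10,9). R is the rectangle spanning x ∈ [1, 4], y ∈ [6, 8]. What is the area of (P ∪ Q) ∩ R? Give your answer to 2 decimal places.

2.00

The region (P ∪ Q) ∩ R is the polygon with vertices (2,7), (2,8), (4,8), (4,7).
By the shoelace formula its area is 2.00.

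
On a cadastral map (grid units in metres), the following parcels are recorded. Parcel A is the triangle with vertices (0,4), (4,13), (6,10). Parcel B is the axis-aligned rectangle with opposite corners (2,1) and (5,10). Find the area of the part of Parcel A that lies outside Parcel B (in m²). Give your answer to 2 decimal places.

|Parcel A| = 15, |Parcel A∩Parcel B| = 7.
|Parcel A ∖ Parcel B| = |Parcel A| − |Parcel A∩Parcel B| = 15 − 7 = 8.00.

8.00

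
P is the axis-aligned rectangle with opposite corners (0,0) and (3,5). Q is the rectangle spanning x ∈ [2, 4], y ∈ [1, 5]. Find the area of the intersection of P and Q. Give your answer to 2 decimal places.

4.00

|P∩Q|: x∈[2,3], y∈[1,5] → 1·4 = 4.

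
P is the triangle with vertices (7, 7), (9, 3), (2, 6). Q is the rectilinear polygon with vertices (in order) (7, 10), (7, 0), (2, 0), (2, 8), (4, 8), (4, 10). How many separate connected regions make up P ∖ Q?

P ∖ Q is a single connected region.

1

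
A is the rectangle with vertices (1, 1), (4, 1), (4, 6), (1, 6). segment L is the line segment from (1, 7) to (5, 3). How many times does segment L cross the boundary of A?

2

The segment meets the boundary at (4,4), (2,6).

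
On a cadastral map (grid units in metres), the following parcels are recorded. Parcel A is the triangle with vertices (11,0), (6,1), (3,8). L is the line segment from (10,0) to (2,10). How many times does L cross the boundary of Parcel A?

2

The segment meets the boundary at (6,5), (9.81,0.238).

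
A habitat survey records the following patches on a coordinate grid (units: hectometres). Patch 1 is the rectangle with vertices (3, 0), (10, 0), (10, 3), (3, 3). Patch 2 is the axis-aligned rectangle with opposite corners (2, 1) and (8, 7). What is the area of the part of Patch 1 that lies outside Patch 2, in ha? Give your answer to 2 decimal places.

11.00

|Patch 1∩Patch 2|: x∈[3,8], y∈[1,3] → 5·2 = 10.
|Patch 1| = 21.
|Patch 1 ∖ Patch 2| = |Patch 1| − |Patch 1∩Patch 2| = 21 − 10 = 11.00.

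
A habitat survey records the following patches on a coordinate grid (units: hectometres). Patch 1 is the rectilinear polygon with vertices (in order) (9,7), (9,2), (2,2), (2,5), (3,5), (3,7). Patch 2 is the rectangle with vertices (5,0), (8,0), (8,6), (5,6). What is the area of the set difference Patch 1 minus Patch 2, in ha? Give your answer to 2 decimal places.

|Patch 1| = 33, |Patch 1∩Patch 2| = 12.
|Patch 1 ∖ Patch 2| = |Patch 1| − |Patch 1∩Patch 2| = 33 − 12 = 21.00.

21.00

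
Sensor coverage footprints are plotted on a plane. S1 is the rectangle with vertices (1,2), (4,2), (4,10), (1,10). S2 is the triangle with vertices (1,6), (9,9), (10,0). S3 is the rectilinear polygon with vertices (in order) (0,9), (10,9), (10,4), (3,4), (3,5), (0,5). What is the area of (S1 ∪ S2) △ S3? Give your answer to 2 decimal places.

|S1 ∪ S2| = 56.8125.
|(S1 ∪ S2) ∩ S3| = 34.7014.
|(S1 ∪ S2) △ S3| = 56.8125 + 47 − 69.4028 = 34.41.

34.41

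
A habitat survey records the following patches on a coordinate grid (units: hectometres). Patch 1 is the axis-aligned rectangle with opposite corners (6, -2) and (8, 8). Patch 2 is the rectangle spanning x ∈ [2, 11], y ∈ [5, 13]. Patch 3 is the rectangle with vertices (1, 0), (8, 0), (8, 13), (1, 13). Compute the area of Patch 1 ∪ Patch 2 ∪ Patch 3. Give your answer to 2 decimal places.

By inclusion–exclusion:
Individual areas: |Patch 1| = 20, |Patch 2| = 72, |Patch 3| = 91.
|Patch 1∩Patch 2|: x∈[6,8], y∈[5,8] → 2·3 = 6.
|Patch 1∩Patch 3|: x∈[6,8], y∈[0,8] → 2·8 = 16.
|Patch 2∩Patch 3|: x∈[2,8], y∈[5,13] → 6·8 = 48.
|Patch 1∩Patch 2∩Patch 3| = 6.
|Patch 1 ∪ Patch 2 ∪ Patch 3| = 183 − 70 + 6 = 119.00.

119.00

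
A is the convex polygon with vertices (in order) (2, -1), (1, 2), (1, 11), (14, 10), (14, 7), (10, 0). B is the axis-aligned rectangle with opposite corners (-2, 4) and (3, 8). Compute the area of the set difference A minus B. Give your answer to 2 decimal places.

118.00

|A| = 126, |A∩B| = 8.
|A ∖ B| = |A| − |A∩B| = 126 − 8 = 118.00.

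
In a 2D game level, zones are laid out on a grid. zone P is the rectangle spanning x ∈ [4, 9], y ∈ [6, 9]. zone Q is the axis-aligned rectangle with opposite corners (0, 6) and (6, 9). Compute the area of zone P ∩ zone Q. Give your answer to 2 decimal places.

6.00

|zone P∩zone Q|: x∈[4,6], y∈[6,9] → 2·3 = 6.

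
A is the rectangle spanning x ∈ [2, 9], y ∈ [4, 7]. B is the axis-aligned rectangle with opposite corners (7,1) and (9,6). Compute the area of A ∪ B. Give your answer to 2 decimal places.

27.00

By inclusion–exclusion:
Individual areas: |A| = 21, |B| = 10.
|A∩B|: x∈[7,9], y∈[4,6] → 2·2 = 4.
|A ∪ B| = 31 − 4 = 27.00.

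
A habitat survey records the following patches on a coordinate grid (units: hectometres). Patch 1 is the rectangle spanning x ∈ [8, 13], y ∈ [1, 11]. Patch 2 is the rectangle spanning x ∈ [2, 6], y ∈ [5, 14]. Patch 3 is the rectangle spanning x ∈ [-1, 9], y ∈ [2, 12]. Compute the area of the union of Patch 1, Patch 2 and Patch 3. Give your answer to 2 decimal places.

By inclusion–exclusion:
Individual areas: |Patch 1| = 50, |Patch 2| = 36, |Patch 3| = 100.
|Patch 1∩Patch 2| = 0 (no overlap).
|Patch 1∩Patch 3|: x∈[8,9], y∈[2,11] → 1·9 = 9.
|Patch 2∩Patch 3|: x∈[2,6], y∈[5,12] → 4·7 = 28.
|Patch 1∩Patch 2∩Patch 3| = 0.
|Patch 1 ∪ Patch 2 ∪ Patch 3| = 186 − 37 + 0 = 149.00.

149.00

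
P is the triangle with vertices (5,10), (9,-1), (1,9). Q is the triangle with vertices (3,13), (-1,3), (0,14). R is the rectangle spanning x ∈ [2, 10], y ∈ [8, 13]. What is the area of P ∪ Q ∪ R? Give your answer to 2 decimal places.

By inclusion–exclusion:
Individual areas: |P| = 24, |Q| = 17, |R| = 40.
|P∩Q| = 0.0889.
|P∩R| = 5.6023.
|Q∩R| = 1.25.
|P∩Q∩R| = 0.
|P ∪ Q ∪ R| = 81 − 6.9412 + 0 = 74.06.

74.06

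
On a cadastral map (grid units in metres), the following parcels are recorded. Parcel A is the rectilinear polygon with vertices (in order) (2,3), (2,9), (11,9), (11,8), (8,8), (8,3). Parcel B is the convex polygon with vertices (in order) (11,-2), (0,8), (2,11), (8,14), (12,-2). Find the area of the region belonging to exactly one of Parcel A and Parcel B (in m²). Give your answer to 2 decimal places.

62.39

|Parcel A| = 39, |Parcel B| = 87, |Parcel A∩Parcel B| = 31.8068.
|Parcel A △ Parcel B| = |Parcel A| + |Parcel B| − 2·|Parcel A∩Parcel B| = 39 + 87 − 63.6136 = 62.39.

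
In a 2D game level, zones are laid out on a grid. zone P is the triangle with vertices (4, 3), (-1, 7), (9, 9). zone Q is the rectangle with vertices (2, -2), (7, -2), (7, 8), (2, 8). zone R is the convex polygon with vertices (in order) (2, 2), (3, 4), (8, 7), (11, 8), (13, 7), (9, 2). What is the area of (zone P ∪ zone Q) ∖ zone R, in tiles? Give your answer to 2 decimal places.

|zone P ∪ zone Q| = 57.4.
|(zone P ∪ zone Q) ∩ zone R| = 13.8.
|(zone P ∪ zone Q) ∖ zone R| = 57.4 − 13.8 = 43.60.

43.60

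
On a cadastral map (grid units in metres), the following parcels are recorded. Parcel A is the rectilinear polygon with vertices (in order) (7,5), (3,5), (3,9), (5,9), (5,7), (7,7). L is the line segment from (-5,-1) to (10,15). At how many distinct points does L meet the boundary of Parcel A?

2

The segment meets the boundary at (4.375,9), (3,7.533).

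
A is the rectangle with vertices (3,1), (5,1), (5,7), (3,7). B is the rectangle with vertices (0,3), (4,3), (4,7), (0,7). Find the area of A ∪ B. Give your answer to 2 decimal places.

24.00

By inclusion–exclusion:
Individual areas: |A| = 12, |B| = 16.
|A∩B|: x∈[3,4], y∈[3,7] → 1·4 = 4.
|A ∪ B| = 28 − 4 = 24.00.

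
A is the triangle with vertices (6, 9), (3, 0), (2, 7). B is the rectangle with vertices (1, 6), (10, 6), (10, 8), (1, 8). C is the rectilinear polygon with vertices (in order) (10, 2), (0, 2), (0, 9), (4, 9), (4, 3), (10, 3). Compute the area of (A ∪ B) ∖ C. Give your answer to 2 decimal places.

15.29

|A ∪ B| = 27.4048.
|(A ∪ B) ∩ C| = 12.119.
|(A ∪ B) ∖ C| = 27.4048 − 12.119 = 15.29.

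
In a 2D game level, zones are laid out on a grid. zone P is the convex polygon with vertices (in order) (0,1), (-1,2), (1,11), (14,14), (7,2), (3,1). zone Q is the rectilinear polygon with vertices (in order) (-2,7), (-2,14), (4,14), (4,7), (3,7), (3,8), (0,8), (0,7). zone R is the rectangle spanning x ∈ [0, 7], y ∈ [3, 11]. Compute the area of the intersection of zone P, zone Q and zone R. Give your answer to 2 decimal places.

The intersection is the polygon with vertices (4,7), (3,7), (3,8), (0.333,8), (1,11), (4,11).
By the shoelace formula its area is 11.00.

11.00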